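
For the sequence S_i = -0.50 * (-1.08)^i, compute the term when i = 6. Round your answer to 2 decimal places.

S_6 = -0.5 * (-1.08)^6 ≈ -0.5 * 1.5869 ≈ -0.79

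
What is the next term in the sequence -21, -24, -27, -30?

Differences: -24 - -21 = -3
This is an arithmetic sequence with common difference d = -3.
Next term = -30 + -3 = -33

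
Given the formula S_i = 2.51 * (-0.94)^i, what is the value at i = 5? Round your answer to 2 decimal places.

S_5 = 2.51 * (-0.94)^5 ≈ 2.51 * -0.7339 ≈ -1.84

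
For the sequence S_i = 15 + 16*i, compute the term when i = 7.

S_7 = 15 + 16*7 = 15 + 112 = 127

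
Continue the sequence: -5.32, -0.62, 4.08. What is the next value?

Differences: -0.62 - -5.32 = 4.7
This is an arithmetic sequence with common difference d = 4.7.
Next term = 4.08 + 4.7 = 8.78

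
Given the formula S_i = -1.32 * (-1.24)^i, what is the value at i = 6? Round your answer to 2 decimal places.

S_6 = -1.32 * (-1.24)^6 ≈ -1.32 * 3.6352 ≈ -4.8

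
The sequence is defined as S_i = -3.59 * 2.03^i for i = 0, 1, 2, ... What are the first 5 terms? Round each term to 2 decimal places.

This is a geometric sequence.
i=0: S_0 = -3.59 * 2.03^0 = -3.59
i=1: S_1 = -3.59 * 2.03^1 ≈ -7.29
i=2: S_2 = -3.59 * 2.03^2 ≈ -14.79
i=3: S_3 = -3.59 * 2.03^3 ≈ -30.03
i=4: S_4 = -3.59 * 2.03^4 ≈ -60.96
The first 5 terms are: [-3.59, -7.29, -14.79, -30.03, -60.96]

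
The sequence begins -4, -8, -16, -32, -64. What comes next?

Ratios: -8 / -4 = 2.0
This is a geometric sequence with common ratio r = 2.
Next term = -64 * 2 = -128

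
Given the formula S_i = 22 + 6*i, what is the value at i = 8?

S_8 = 22 + 6*8 = 22 + 48 = 70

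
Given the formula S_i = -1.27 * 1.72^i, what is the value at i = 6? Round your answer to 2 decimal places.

S_6 = -1.27 * 1.72^6 ≈ -1.27 * 25.8923 ≈ -32.88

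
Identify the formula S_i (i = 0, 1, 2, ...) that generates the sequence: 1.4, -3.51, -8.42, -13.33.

Check differences: -3.51 - 1.4 = -4.91
-8.42 - -3.51 = -4.91
Common difference d = -4.91.
First term a = 1.4.
Formula: S_i = 1.40 - 4.91*i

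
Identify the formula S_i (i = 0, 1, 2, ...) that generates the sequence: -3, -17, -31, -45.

Check differences: -17 - -3 = -14
-31 - -17 = -14
Common difference d = -14.
First term a = -3.
Formula: S_i = -3 - 14*i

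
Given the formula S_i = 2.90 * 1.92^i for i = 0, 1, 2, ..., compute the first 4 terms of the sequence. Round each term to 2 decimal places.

This is a geometric sequence.
i=0: S_0 = 2.9 * 1.92^0 = 2.9
i=1: S_1 = 2.9 * 1.92^1 ≈ 5.57
i=2: S_2 = 2.9 * 1.92^2 ≈ 10.69
i=3: S_3 = 2.9 * 1.92^3 ≈ 20.53
The first 4 terms are: [2.9, 5.57, 10.69, 20.53]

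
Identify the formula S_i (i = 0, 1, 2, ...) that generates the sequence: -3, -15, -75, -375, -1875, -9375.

Check ratios: -15 / -3 = 5.0
Common ratio r = 5.
First term a = -3.
Formula: S_i = -3 * 5^i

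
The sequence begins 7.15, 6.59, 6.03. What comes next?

Differences: 6.59 - 7.15 = -0.56
This is an arithmetic sequence with common difference d = -0.56.
Next term = 6.03 + -0.56 = 5.47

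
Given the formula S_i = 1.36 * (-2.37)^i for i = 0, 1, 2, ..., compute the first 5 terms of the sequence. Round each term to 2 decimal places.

This is a geometric sequence.
i=0: S_0 = 1.36 * (-2.37)^0 = 1.36
i=1: S_1 = 1.36 * (-2.37)^1 ≈ -3.22
i=2: S_2 = 1.36 * (-2.37)^2 ≈ 7.64
i=3: S_3 = 1.36 * (-2.37)^3 ≈ -18.1
i=4: S_4 = 1.36 * (-2.37)^4 ≈ 42.91
The first 5 terms are: [1.36, -3.22, 7.64, -18.1, 42.91]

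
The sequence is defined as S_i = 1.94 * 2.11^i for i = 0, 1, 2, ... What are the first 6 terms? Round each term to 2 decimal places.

This is a geometric sequence.
i=0: S_0 = 1.94 * 2.11^0 = 1.94
i=1: S_1 = 1.94 * 2.11^1 ≈ 4.09
i=2: S_2 = 1.94 * 2.11^2 ≈ 8.64
i=3: S_3 = 1.94 * 2.11^3 ≈ 18.22
i=4: S_4 = 1.94 * 2.11^4 ≈ 38.45
i=5: S_5 = 1.94 * 2.11^5 ≈ 81.14
The first 6 terms are: [1.94, 4.09, 8.64, 18.22, 38.45, 81.14]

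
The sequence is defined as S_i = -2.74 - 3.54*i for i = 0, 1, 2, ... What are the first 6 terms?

This is an arithmetic sequence.
i=0: S_0 = -2.74 + -3.54*0 = -2.74
i=1: S_1 = -2.74 + -3.54*1 = -6.28
i=2: S_2 = -2.74 + -3.54*2 = -9.82
i=3: S_3 = -2.74 + -3.54*3 = -13.36
i=4: S_4 = -2.74 + -3.54*4 = -16.9
i=5: S_5 = -2.74 + -3.54*5 = -20.44
The first 6 terms are: [-2.74, -6.28, -9.82, -13.36, -16.9, -20.44]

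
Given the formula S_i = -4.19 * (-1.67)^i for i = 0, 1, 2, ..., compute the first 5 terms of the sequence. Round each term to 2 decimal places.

This is a geometric sequence.
i=0: S_0 = -4.19 * (-1.67)^0 = -4.19
i=1: S_1 = -4.19 * (-1.67)^1 ≈ 7.0
i=2: S_2 = -4.19 * (-1.67)^2 ≈ -11.69
i=3: S_3 = -4.19 * (-1.67)^3 ≈ 19.51
i=4: S_4 = -4.19 * (-1.67)^4 ≈ -32.59
The first 5 terms are: [-4.19, 7.0, -11.69, 19.51, -32.59]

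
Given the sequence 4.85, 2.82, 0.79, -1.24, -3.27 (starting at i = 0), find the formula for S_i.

Check differences: 2.82 - 4.85 = -2.03
0.79 - 2.82 = -2.03
Common difference d = -2.03.
First term a = 4.85.
Formula: S_i = 4.85 - 2.03*i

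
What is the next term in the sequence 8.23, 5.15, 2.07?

Differences: 5.15 - 8.23 = -3.08
This is an arithmetic sequence with common difference d = -3.08.
Next term = 2.07 + -3.08 = -1.01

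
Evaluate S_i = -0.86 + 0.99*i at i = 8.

S_8 = -0.86 + 0.99*8 = -0.86 + 7.92 = 7.06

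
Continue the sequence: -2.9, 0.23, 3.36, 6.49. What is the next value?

Differences: 0.23 - -2.9 = 3.13
This is an arithmetic sequence with common difference d = 3.13.
Next term = 6.49 + 3.13 = 9.62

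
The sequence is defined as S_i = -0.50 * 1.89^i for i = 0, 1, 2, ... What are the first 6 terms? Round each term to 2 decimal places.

This is a geometric sequence.
i=0: S_0 = -0.5 * 1.89^0 = -0.5
i=1: S_1 = -0.5 * 1.89^1 ≈ -0.95
i=2: S_2 = -0.5 * 1.89^2 ≈ -1.79
i=3: S_3 = -0.5 * 1.89^3 ≈ -3.38
i=4: S_4 = -0.5 * 1.89^4 ≈ -6.38
i=5: S_5 = -0.5 * 1.89^5 ≈ -12.06
The first 6 terms are: [-0.5, -0.95, -1.79, -3.38, -6.38, -12.06]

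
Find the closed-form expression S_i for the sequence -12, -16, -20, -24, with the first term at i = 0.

Check differences: -16 - -12 = -4
-20 - -16 = -4
Common difference d = -4.
First term a = -12.
Formula: S_i = -12 - 4*i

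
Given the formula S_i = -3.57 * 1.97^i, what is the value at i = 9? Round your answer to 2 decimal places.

S_9 = -3.57 * 1.97^9 ≈ -3.57 * 446.8853 ≈ -1595.38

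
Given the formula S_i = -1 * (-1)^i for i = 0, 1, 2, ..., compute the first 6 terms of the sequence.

This is a geometric sequence.
i=0: S_0 = -1 * (-1)^0 = -1
i=1: S_1 = -1 * (-1)^1 = 1
i=2: S_2 = -1 * (-1)^2 = -1
i=3: S_3 = -1 * (-1)^3 = 1
i=4: S_4 = -1 * (-1)^4 = -1
i=5: S_5 = -1 * (-1)^5 = 1
The first 6 terms are: [-1, 1, -1, 1, -1, 1]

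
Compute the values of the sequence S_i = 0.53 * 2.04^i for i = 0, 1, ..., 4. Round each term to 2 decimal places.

This is a geometric sequence.
i=0: S_0 = 0.53 * 2.04^0 = 0.53
i=1: S_1 = 0.53 * 2.04^1 ≈ 1.08
i=2: S_2 = 0.53 * 2.04^2 ≈ 2.21
i=3: S_3 = 0.53 * 2.04^3 ≈ 4.5
i=4: S_4 = 0.53 * 2.04^4 ≈ 9.18
The first 5 terms are: [0.53, 1.08, 2.21, 4.5, 9.18]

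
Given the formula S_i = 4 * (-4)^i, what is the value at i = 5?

S_5 = 4 * (-4)^5 = 4 * -1024 = -4096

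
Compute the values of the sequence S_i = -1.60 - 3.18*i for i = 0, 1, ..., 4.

This is an arithmetic sequence.
i=0: S_0 = -1.6 + -3.18*0 = -1.6
i=1: S_1 = -1.6 + -3.18*1 = -4.78
i=2: S_2 = -1.6 + -3.18*2 = -7.96
i=3: S_3 = -1.6 + -3.18*3 = -11.14
i=4: S_4 = -1.6 + -3.18*4 = -14.32
The first 5 terms are: [-1.6, -4.78, -7.96, -11.14, -14.32]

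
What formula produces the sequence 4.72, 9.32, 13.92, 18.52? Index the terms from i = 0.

Check differences: 9.32 - 4.72 = 4.6
13.92 - 9.32 = 4.6
Common difference d = 4.6.
First term a = 4.72.
Formula: S_i = 4.72 + 4.60*i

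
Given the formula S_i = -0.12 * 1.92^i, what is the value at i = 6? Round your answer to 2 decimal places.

S_6 = -0.12 * 1.92^6 ≈ -0.12 * 50.0965 ≈ -6.01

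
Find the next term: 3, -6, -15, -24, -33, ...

Differences: -6 - 3 = -9
This is an arithmetic sequence with common difference d = -9.
Next term = -33 + -9 = -42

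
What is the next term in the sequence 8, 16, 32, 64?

Ratios: 16 / 8 = 2.0
This is a geometric sequence with common ratio r = 2.
Next term = 64 * 2 = 128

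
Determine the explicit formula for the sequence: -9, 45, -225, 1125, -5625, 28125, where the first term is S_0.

Check ratios: 45 / -9 = -5.0
Common ratio r = -5.
First term a = -9.
Formula: S_i = -9 * (-5)^i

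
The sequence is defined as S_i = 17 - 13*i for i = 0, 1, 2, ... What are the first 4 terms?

This is an arithmetic sequence.
i=0: S_0 = 17 + -13*0 = 17
i=1: S_1 = 17 + -13*1 = 4
i=2: S_2 = 17 + -13*2 = -9
i=3: S_3 = 17 + -13*3 = -22
The first 4 terms are: [17, 4, -9, -22]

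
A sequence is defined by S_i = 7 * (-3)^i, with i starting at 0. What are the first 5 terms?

This is a geometric sequence.
i=0: S_0 = 7 * (-3)^0 = 7
i=1: S_1 = 7 * (-3)^1 = -21
i=2: S_2 = 7 * (-3)^2 = 63
i=3: S_3 = 7 * (-3)^3 = -189
i=4: S_4 = 7 * (-3)^4 = 567
The first 5 terms are: [7, -21, 63, -189, 567]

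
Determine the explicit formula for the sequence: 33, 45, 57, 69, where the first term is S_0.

Check differences: 45 - 33 = 12
57 - 45 = 12
Common difference d = 12.
First term a = 33.
Formula: S_i = 33 + 12*i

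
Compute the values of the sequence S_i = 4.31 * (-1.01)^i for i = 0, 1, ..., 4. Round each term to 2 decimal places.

This is a geometric sequence.
i=0: S_0 = 4.31 * (-1.01)^0 = 4.31
i=1: S_1 = 4.31 * (-1.01)^1 ≈ -4.35
i=2: S_2 = 4.31 * (-1.01)^2 ≈ 4.4
i=3: S_3 = 4.31 * (-1.01)^3 ≈ -4.44
i=4: S_4 = 4.31 * (-1.01)^4 ≈ 4.49
The first 5 terms are: [4.31, -4.35, 4.4, -4.44, 4.49]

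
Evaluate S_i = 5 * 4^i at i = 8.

S_8 = 5 * 4^8 = 5 * 65536 = 327680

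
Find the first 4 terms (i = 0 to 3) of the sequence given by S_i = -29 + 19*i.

This is an arithmetic sequence.
i=0: S_0 = -29 + 19*0 = -29
i=1: S_1 = -29 + 19*1 = -10
i=2: S_2 = -29 + 19*2 = 9
i=3: S_3 = -29 + 19*3 = 28
The first 4 terms are: [-29, -10, 9, 28]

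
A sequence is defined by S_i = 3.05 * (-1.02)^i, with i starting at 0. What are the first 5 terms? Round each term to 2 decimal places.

This is a geometric sequence.
i=0: S_0 = 3.05 * (-1.02)^0 = 3.05
i=1: S_1 = 3.05 * (-1.02)^1 ≈ -3.11
i=2: S_2 = 3.05 * (-1.02)^2 ≈ 3.17
i=3: S_3 = 3.05 * (-1.02)^3 ≈ -3.24
i=4: S_4 = 3.05 * (-1.02)^4 ≈ 3.3
The first 5 terms are: [3.05, -3.11, 3.17, -3.24, 3.3]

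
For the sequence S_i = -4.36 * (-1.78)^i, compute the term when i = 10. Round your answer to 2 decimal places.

S_10 = -4.36 * (-1.78)^10 ≈ -4.36 * 319.3008 ≈ -1392.15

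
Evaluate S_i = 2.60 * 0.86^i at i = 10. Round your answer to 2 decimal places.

S_10 = 2.6 * 0.86^10 ≈ 2.6 * 0.2213 ≈ 0.58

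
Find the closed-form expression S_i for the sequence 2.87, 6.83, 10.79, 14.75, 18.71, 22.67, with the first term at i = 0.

Check differences: 6.83 - 2.87 = 3.96
10.79 - 6.83 = 3.96
Common difference d = 3.96.
First term a = 2.87.
Formula: S_i = 2.87 + 3.96*i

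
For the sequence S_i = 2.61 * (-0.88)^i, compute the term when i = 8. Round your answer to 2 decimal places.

S_8 = 2.61 * (-0.88)^8 ≈ 2.61 * 0.3596 ≈ 0.94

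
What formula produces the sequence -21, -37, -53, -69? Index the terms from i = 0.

Check differences: -37 - -21 = -16
-53 - -37 = -16
Common difference d = -16.
First term a = -21.
Formula: S_i = -21 - 16*i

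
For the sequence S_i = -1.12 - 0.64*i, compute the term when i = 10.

S_10 = -1.12 + -0.64*10 = -1.12 + -6.4 = -7.52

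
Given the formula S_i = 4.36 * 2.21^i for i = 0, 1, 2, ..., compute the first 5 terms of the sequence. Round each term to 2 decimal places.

This is a geometric sequence.
i=0: S_0 = 4.36 * 2.21^0 = 4.36
i=1: S_1 = 4.36 * 2.21^1 ≈ 9.64
i=2: S_2 = 4.36 * 2.21^2 ≈ 21.29
i=3: S_3 = 4.36 * 2.21^3 ≈ 47.06
i=4: S_4 = 4.36 * 2.21^4 ≈ 104.01
The first 5 terms are: [4.36, 9.64, 21.29, 47.06, 104.01]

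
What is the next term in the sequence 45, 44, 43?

Differences: 44 - 45 = -1
This is an arithmetic sequence with common difference d = -1.
Next term = 43 + -1 = 42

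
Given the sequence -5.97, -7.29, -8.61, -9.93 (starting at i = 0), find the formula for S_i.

Check differences: -7.29 - -5.97 = -1.32
-8.61 - -7.29 = -1.32
Common difference d = -1.32.
First term a = -5.97.
Formula: S_i = -5.97 - 1.32*i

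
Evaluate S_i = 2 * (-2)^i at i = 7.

S_7 = 2 * (-2)^7 = 2 * -128 = -256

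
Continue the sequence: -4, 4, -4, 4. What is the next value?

Ratios: 4 / -4 = -1.0
This is a geometric sequence with common ratio r = -1.
Next term = 4 * -1 = -4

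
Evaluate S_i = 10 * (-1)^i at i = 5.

S_5 = 10 * (-1)^5 = 10 * -1 = -10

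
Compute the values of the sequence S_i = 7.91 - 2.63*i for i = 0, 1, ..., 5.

This is an arithmetic sequence.
i=0: S_0 = 7.91 + -2.63*0 = 7.91
i=1: S_1 = 7.91 + -2.63*1 = 5.28
i=2: S_2 = 7.91 + -2.63*2 = 2.65
i=3: S_3 = 7.91 + -2.63*3 = 0.02
i=4: S_4 = 7.91 + -2.63*4 = -2.61
i=5: S_5 = 7.91 + -2.63*5 = -5.24
The first 6 terms are: [7.91, 5.28, 2.65, 0.02, -2.61, -5.24]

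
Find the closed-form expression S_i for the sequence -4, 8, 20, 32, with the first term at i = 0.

Check differences: 8 - -4 = 12
20 - 8 = 12
Common difference d = 12.
First term a = -4.
Formula: S_i = -4 + 12*i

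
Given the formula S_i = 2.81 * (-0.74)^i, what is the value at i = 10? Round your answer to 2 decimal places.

S_10 = 2.81 * (-0.74)^10 ≈ 2.81 * 0.0492 ≈ 0.14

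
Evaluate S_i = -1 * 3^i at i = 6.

S_6 = -1 * 3^6 = -1 * 729 = -729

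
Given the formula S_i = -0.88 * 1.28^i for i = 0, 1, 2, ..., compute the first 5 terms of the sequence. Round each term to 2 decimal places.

This is a geometric sequence.
i=0: S_0 = -0.88 * 1.28^0 = -0.88
i=1: S_1 = -0.88 * 1.28^1 ≈ -1.13
i=2: S_2 = -0.88 * 1.28^2 ≈ -1.44
i=3: S_3 = -0.88 * 1.28^3 ≈ -1.85
i=4: S_4 = -0.88 * 1.28^4 ≈ -2.36
The first 5 terms are: [-0.88, -1.13, -1.44, -1.85, -2.36]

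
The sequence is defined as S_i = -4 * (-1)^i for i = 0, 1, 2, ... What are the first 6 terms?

This is a geometric sequence.
i=0: S_0 = -4 * (-1)^0 = -4
i=1: S_1 = -4 * (-1)^1 = 4
i=2: S_2 = -4 * (-1)^2 = -4
i=3: S_3 = -4 * (-1)^3 = 4
i=4: S_4 = -4 * (-1)^4 = -4
i=5: S_5 = -4 * (-1)^5 = 4
The first 6 terms are: [-4, 4, -4, 4, -4, 4]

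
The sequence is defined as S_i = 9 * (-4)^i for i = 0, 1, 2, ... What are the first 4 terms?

This is a geometric sequence.
i=0: S_0 = 9 * (-4)^0 = 9
i=1: S_1 = 9 * (-4)^1 = -36
i=2: S_2 = 9 * (-4)^2 = 144
i=3: S_3 = 9 * (-4)^3 = -576
The first 4 terms are: [9, -36, 144, -576]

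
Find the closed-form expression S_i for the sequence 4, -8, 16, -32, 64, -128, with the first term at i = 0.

Check ratios: -8 / 4 = -2.0
Common ratio r = -2.
First term a = 4.
Formula: S_i = 4 * (-2)^i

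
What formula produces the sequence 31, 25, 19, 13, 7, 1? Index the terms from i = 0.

Check differences: 25 - 31 = -6
19 - 25 = -6
Common difference d = -6.
First term a = 31.
Formula: S_i = 31 - 6*i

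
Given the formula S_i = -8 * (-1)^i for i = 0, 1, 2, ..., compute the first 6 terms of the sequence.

This is a geometric sequence.
i=0: S_0 = -8 * (-1)^0 = -8
i=1: S_1 = -8 * (-1)^1 = 8
i=2: S_2 = -8 * (-1)^2 = -8
i=3: S_3 = -8 * (-1)^3 = 8
i=4: S_4 = -8 * (-1)^4 = -8
i=5: S_5 = -8 * (-1)^5 = 8
The first 6 terms are: [-8, 8, -8, 8, -8, 8]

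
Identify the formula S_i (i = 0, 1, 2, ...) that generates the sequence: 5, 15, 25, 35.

Check differences: 15 - 5 = 10
25 - 15 = 10
Common difference d = 10.
First term a = 5.
Formula: S_i = 5 + 10*i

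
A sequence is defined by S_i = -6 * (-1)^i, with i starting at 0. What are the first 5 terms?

This is a geometric sequence.
i=0: S_0 = -6 * (-1)^0 = -6
i=1: S_1 = -6 * (-1)^1 = 6
i=2: S_2 = -6 * (-1)^2 = -6
i=3: S_3 = -6 * (-1)^3 = 6
i=4: S_4 = -6 * (-1)^4 = -6
The first 5 terms are: [-6, 6, -6, 6, -6]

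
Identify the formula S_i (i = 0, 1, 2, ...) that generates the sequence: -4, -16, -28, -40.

Check differences: -16 - -4 = -12
-28 - -16 = -12
Common difference d = -12.
First term a = -4.
Formula: S_i = -4 - 12*i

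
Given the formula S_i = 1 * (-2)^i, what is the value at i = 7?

S_7 = 1 * (-2)^7 = 1 * -128 = -128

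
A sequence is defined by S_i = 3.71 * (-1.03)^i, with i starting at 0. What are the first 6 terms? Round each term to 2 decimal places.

This is a geometric sequence.
i=0: S_0 = 3.71 * (-1.03)^0 = 3.71
i=1: S_1 = 3.71 * (-1.03)^1 ≈ -3.82
i=2: S_2 = 3.71 * (-1.03)^2 ≈ 3.94
i=3: S_3 = 3.71 * (-1.03)^3 ≈ -4.05
i=4: S_4 = 3.71 * (-1.03)^4 ≈ 4.18
i=5: S_5 = 3.71 * (-1.03)^5 ≈ -4.3
The first 6 terms are: [3.71, -3.82, 3.94, -4.05, 4.18, -4.3]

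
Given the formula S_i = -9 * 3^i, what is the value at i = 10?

S_10 = -9 * 3^10 = -9 * 59049 = -531441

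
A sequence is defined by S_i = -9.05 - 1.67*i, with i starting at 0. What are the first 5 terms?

This is an arithmetic sequence.
i=0: S_0 = -9.05 + -1.67*0 = -9.05
i=1: S_1 = -9.05 + -1.67*1 = -10.72
i=2: S_2 = -9.05 + -1.67*2 = -12.39
i=3: S_3 = -9.05 + -1.67*3 = -14.06
i=4: S_4 = -9.05 + -1.67*4 = -15.73
The first 5 terms are: [-9.05, -10.72, -12.39, -14.06, -15.73]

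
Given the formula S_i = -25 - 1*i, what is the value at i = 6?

S_6 = -25 + -1*6 = -25 + -6 = -31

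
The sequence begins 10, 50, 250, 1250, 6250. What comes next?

Ratios: 50 / 10 = 5.0
This is a geometric sequence with common ratio r = 5.
Next term = 6250 * 5 = 31250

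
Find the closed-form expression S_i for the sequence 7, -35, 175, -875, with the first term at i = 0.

Check ratios: -35 / 7 = -5.0
Common ratio r = -5.
First term a = 7.
Formula: S_i = 7 * (-5)^i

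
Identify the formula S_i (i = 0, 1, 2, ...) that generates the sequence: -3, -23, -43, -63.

Check differences: -23 - -3 = -20
-43 - -23 = -20
Common difference d = -20.
First term a = -3.
Formula: S_i = -3 - 20*i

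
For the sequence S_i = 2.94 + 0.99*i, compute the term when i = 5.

S_5 = 2.94 + 0.99*5 = 2.94 + 4.95 = 7.89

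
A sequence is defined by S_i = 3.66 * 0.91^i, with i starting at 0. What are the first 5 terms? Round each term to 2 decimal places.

This is a geometric sequence.
i=0: S_0 = 3.66 * 0.91^0 = 3.66
i=1: S_1 = 3.66 * 0.91^1 ≈ 3.33
i=2: S_2 = 3.66 * 0.91^2 ≈ 3.03
i=3: S_3 = 3.66 * 0.91^3 ≈ 2.76
i=4: S_4 = 3.66 * 0.91^4 ≈ 2.51
The first 5 terms are: [3.66, 3.33, 3.03, 2.76, 2.51]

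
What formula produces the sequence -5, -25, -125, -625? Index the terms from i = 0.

Check ratios: -25 / -5 = 5.0
Common ratio r = 5.
First term a = -5.
Formula: S_i = -5 * 5^i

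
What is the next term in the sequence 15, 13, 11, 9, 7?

Differences: 13 - 15 = -2
This is an arithmetic sequence with common difference d = -2.
Next term = 7 + -2 = 5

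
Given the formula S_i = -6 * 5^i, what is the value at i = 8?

S_8 = -6 * 5^8 = -6 * 390625 = -2343750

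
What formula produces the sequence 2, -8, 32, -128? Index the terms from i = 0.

Check ratios: -8 / 2 = -4.0
Common ratio r = -4.
First term a = 2.
Formula: S_i = 2 * (-4)^i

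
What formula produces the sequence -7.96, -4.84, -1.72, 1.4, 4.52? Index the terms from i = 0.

Check differences: -4.84 - -7.96 = 3.12
-1.72 - -4.84 = 3.12
Common difference d = 3.12.
First term a = -7.96.
Formula: S_i = -7.96 + 3.12*i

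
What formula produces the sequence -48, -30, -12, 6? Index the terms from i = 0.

Check differences: -30 - -48 = 18
-12 - -30 = 18
Common difference d = 18.
First term a = -48.
Formula: S_i = -48 + 18*i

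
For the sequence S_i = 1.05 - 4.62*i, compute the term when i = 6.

S_6 = 1.05 + -4.62*6 = 1.05 + -27.72 = -26.67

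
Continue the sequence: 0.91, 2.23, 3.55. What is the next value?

Differences: 2.23 - 0.91 = 1.32
This is an arithmetic sequence with common difference d = 1.32.
Next term = 3.55 + 1.32 = 4.87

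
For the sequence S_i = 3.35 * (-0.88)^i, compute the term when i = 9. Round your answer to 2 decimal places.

S_9 = 3.35 * (-0.88)^9 ≈ 3.35 * -0.3165 ≈ -1.06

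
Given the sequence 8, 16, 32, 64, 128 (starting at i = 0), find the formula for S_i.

Check ratios: 16 / 8 = 2.0
Common ratio r = 2.
First term a = 8.
Formula: S_i = 8 * 2^i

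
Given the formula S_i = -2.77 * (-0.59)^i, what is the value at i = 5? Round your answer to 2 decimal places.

S_5 = -2.77 * (-0.59)^5 ≈ -2.77 * -0.0715 ≈ 0.2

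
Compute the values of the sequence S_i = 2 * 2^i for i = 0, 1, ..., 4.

This is a geometric sequence.
i=0: S_0 = 2 * 2^0 = 2
i=1: S_1 = 2 * 2^1 = 4
i=2: S_2 = 2 * 2^2 = 8
i=3: S_3 = 2 * 2^3 = 16
i=4: S_4 = 2 * 2^4 = 32
The first 5 terms are: [2, 4, 8, 16, 32]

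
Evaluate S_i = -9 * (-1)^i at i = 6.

S_6 = -9 * (-1)^6 = -9 * 1 = -9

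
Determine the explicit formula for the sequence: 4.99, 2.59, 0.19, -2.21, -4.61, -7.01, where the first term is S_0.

Check differences: 2.59 - 4.99 = -2.4
0.19 - 2.59 = -2.4
Common difference d = -2.4.
First term a = 4.99.
Formula: S_i = 4.99 - 2.40*i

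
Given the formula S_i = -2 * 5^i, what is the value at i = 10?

S_10 = -2 * 5^10 = -2 * 9765625 = -19531250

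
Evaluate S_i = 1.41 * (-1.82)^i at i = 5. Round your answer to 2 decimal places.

S_5 = 1.41 * (-1.82)^5 ≈ 1.41 * -19.969 ≈ -28.16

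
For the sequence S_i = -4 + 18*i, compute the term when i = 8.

S_8 = -4 + 18*8 = -4 + 144 = 140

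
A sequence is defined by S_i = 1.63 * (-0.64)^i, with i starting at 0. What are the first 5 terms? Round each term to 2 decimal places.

This is a geometric sequence.
i=0: S_0 = 1.63 * (-0.64)^0 = 1.63
i=1: S_1 = 1.63 * (-0.64)^1 ≈ -1.04
i=2: S_2 = 1.63 * (-0.64)^2 ≈ 0.67
i=3: S_3 = 1.63 * (-0.64)^3 ≈ -0.43
i=4: S_4 = 1.63 * (-0.64)^4 ≈ 0.27
The first 5 terms are: [1.63, -1.04, 0.67, -0.43, 0.27]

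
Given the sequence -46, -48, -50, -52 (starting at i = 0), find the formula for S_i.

Check differences: -48 - -46 = -2
-50 - -48 = -2
Common difference d = -2.
First term a = -46.
Formula: S_i = -46 - 2*i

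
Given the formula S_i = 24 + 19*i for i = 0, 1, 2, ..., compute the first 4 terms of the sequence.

This is an arithmetic sequence.
i=0: S_0 = 24 + 19*0 = 24
i=1: S_1 = 24 + 19*1 = 43
i=2: S_2 = 24 + 19*2 = 62
i=3: S_3 = 24 + 19*3 = 81
The first 4 terms are: [24, 43, 62, 81]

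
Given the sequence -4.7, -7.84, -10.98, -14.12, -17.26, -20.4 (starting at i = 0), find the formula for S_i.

Check differences: -7.84 - -4.7 = -3.14
-10.98 - -7.84 = -3.14
Common difference d = -3.14.
First term a = -4.7.
Formula: S_i = -4.70 - 3.14*i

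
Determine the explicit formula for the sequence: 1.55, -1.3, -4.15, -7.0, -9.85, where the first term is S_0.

Check differences: -1.3 - 1.55 = -2.85
-4.15 - -1.3 = -2.85
Common difference d = -2.85.
First term a = 1.55.
Formula: S_i = 1.55 - 2.85*i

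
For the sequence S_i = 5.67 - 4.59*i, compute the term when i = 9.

S_9 = 5.67 + -4.59*9 = 5.67 + -41.31 = -35.64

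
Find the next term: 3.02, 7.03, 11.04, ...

Differences: 7.03 - 3.02 = 4.01
This is an arithmetic sequence with common difference d = 4.01.
Next term = 11.04 + 4.01 = 15.05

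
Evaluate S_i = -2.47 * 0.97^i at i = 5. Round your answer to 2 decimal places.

S_5 = -2.47 * 0.97^5 ≈ -2.47 * 0.8587 ≈ -2.12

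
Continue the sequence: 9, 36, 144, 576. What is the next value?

Ratios: 36 / 9 = 4.0
This is a geometric sequence with common ratio r = 4.
Next term = 576 * 4 = 2304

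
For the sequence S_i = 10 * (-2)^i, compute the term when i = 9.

S_9 = 10 * (-2)^9 = 10 * -512 = -5120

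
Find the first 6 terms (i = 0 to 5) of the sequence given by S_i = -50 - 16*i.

This is an arithmetic sequence.
i=0: S_0 = -50 + -16*0 = -50
i=1: S_1 = -50 + -16*1 = -66
i=2: S_2 = -50 + -16*2 = -82
i=3: S_3 = -50 + -16*3 = -98
i=4: S_4 = -50 + -16*4 = -114
i=5: S_5 = -50 + -16*5 = -130
The first 6 terms are: [-50, -66, -82, -98, -114, -130]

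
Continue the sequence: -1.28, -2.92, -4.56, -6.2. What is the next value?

Differences: -2.92 - -1.28 = -1.64
This is an arithmetic sequence with common difference d = -1.64.
Next term = -6.2 + -1.64 = -7.84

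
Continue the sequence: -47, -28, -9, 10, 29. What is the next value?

Differences: -28 - -47 = 19
This is an arithmetic sequence with common difference d = 19.
Next term = 29 + 19 = 48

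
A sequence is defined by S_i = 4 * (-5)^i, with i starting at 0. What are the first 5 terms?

This is a geometric sequence.
i=0: S_0 = 4 * (-5)^0 = 4
i=1: S_1 = 4 * (-5)^1 = -20
i=2: S_2 = 4 * (-5)^2 = 100
i=3: S_3 = 4 * (-5)^3 = -500
i=4: S_4 = 4 * (-5)^4 = 2500
The first 5 terms are: [4, -20, 100, -500, 2500]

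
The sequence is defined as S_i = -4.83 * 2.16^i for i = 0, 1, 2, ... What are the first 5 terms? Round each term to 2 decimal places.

This is a geometric sequence.
i=0: S_0 = -4.83 * 2.16^0 = -4.83
i=1: S_1 = -4.83 * 2.16^1 ≈ -10.43
i=2: S_2 = -4.83 * 2.16^2 ≈ -22.53
i=3: S_3 = -4.83 * 2.16^3 ≈ -48.68
i=4: S_4 = -4.83 * 2.16^4 ≈ -105.14
The first 5 terms are: [-4.83, -10.43, -22.53, -48.68, -105.14]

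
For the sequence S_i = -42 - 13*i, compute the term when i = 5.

S_5 = -42 + -13*5 = -42 + -65 = -107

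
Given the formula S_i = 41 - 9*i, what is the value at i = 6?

S_6 = 41 + -9*6 = 41 + -54 = -13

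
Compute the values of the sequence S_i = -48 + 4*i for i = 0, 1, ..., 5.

This is an arithmetic sequence.
i=0: S_0 = -48 + 4*0 = -48
i=1: S_1 = -48 + 4*1 = -44
i=2: S_2 = -48 + 4*2 = -40
i=3: S_3 = -48 + 4*3 = -36
i=4: S_4 = -48 + 4*4 = -32
i=5: S_5 = -48 + 4*5 = -28
The first 6 terms are: [-48, -44, -40, -36, -32, -28]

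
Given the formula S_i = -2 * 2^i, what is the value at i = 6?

S_6 = -2 * 2^6 = -2 * 64 = -128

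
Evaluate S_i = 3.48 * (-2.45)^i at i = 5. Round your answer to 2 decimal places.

S_5 = 3.48 * (-2.45)^5 ≈ 3.48 * -88.2735 ≈ -307.19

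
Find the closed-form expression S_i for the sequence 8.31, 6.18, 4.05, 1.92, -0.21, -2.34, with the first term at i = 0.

Check differences: 6.18 - 8.31 = -2.13
4.05 - 6.18 = -2.13
Common difference d = -2.13.
First term a = 8.31.
Formula: S_i = 8.31 - 2.13*i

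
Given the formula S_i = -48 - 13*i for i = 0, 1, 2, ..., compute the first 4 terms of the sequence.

This is an arithmetic sequence.
i=0: S_0 = -48 + -13*0 = -48
i=1: S_1 = -48 + -13*1 = -61
i=2: S_2 = -48 + -13*2 = -74
i=3: S_3 = -48 + -13*3 = -87
The first 4 terms are: [-48, -61, -74, -87]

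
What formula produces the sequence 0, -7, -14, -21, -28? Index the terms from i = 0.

Check differences: -7 - 0 = -7
-14 - -7 = -7
Common difference d = -7.
First term a = 0.
Formula: S_i = 0 - 7*i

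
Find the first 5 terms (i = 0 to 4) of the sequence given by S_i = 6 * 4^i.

This is a geometric sequence.
i=0: S_0 = 6 * 4^0 = 6
i=1: S_1 = 6 * 4^1 = 24
i=2: S_2 = 6 * 4^2 = 96
i=3: S_3 = 6 * 4^3 = 384
i=4: S_4 = 6 * 4^4 = 1536
The first 5 terms are: [6, 24, 96, 384, 1536]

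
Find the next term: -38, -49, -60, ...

Differences: -49 - -38 = -11
This is an arithmetic sequence with common difference d = -11.
Next term = -60 + -11 = -71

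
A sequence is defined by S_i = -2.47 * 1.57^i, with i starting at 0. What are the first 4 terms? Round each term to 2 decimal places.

This is a geometric sequence.
i=0: S_0 = -2.47 * 1.57^0 = -2.47
i=1: S_1 = -2.47 * 1.57^1 ≈ -3.88
i=2: S_2 = -2.47 * 1.57^2 ≈ -6.09
i=3: S_3 = -2.47 * 1.57^3 ≈ -9.56
The first 4 terms are: [-2.47, -3.88, -6.09, -9.56]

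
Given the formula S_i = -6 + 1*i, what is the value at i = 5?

S_5 = -6 + 1*5 = -6 + 5 = -1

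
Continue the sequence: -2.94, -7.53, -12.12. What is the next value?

Differences: -7.53 - -2.94 = -4.59
This is an arithmetic sequence with common difference d = -4.59.
Next term = -12.12 + -4.59 = -16.71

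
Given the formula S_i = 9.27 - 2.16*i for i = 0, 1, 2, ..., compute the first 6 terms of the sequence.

This is an arithmetic sequence.
i=0: S_0 = 9.27 + -2.16*0 = 9.27
i=1: S_1 = 9.27 + -2.16*1 = 7.11
i=2: S_2 = 9.27 + -2.16*2 = 4.95
i=3: S_3 = 9.27 + -2.16*3 = 2.79
i=4: S_4 = 9.27 + -2.16*4 = 0.63
i=5: S_5 = 9.27 + -2.16*5 = -1.53
The first 6 terms are: [9.27, 7.11, 4.95, 2.79, 0.63, -1.53]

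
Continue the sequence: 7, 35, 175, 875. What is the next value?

Ratios: 35 / 7 = 5.0
This is a geometric sequence with common ratio r = 5.
Next term = 875 * 5 = 4375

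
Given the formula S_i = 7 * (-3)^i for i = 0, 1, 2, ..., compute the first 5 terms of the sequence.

This is a geometric sequence.
i=0: S_0 = 7 * (-3)^0 = 7
i=1: S_1 = 7 * (-3)^1 = -21
i=2: S_2 = 7 * (-3)^2 = 63
i=3: S_3 = 7 * (-3)^3 = -189
i=4: S_4 = 7 * (-3)^4 = 567
The first 5 terms are: [7, -21, 63, -189, 567]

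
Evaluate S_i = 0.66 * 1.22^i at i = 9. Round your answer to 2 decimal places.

S_9 = 0.66 * 1.22^9 ≈ 0.66 * 5.9874 ≈ 3.95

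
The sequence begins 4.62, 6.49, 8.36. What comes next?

Differences: 6.49 - 4.62 = 1.87
This is an arithmetic sequence with common difference d = 1.87.
Next term = 8.36 + 1.87 = 10.23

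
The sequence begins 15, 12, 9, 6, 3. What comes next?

Differences: 12 - 15 = -3
This is an arithmetic sequence with common difference d = -3.
Next term = 3 + -3 = 0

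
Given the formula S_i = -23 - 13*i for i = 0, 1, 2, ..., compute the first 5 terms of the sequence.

This is an arithmetic sequence.
i=0: S_0 = -23 + -13*0 = -23
i=1: S_1 = -23 + -13*1 = -36
i=2: S_2 = -23 + -13*2 = -49
i=3: S_3 = -23 + -13*3 = -62
i=4: S_4 = -23 + -13*4 = -75
The first 5 terms are: [-23, -36, -49, -62, -75]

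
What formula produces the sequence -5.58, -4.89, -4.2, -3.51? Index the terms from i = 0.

Check differences: -4.89 - -5.58 = 0.69
-4.2 - -4.89 = 0.69
Common difference d = 0.69.
First term a = -5.58.
Formula: S_i = -5.58 + 0.69*i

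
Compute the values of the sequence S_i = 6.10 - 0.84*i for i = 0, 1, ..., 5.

This is an arithmetic sequence.
i=0: S_0 = 6.1 + -0.84*0 = 6.1
i=1: S_1 = 6.1 + -0.84*1 = 5.26
i=2: S_2 = 6.1 + -0.84*2 = 4.42
i=3: S_3 = 6.1 + -0.84*3 = 3.58
i=4: S_4 = 6.1 + -0.84*4 = 2.74
i=5: S_5 = 6.1 + -0.84*5 = 1.9
The first 6 terms are: [6.1, 5.26, 4.42, 3.58, 2.74, 1.9]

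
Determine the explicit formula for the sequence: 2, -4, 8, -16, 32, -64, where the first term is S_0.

Check ratios: -4 / 2 = -2.0
Common ratio r = -2.
First term a = 2.
Formula: S_i = 2 * (-2)^i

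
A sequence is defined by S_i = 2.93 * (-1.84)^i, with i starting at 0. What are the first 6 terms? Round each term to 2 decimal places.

This is a geometric sequence.
i=0: S_0 = 2.93 * (-1.84)^0 = 2.93
i=1: S_1 = 2.93 * (-1.84)^1 ≈ -5.39
i=2: S_2 = 2.93 * (-1.84)^2 ≈ 9.92
i=3: S_3 = 2.93 * (-1.84)^3 ≈ -18.25
i=4: S_4 = 2.93 * (-1.84)^4 ≈ 33.58
i=5: S_5 = 2.93 * (-1.84)^5 ≈ -61.8
The first 6 terms are: [2.93, -5.39, 9.92, -18.25, 33.58, -61.8]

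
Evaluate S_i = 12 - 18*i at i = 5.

S_5 = 12 + -18*5 = 12 + -90 = -78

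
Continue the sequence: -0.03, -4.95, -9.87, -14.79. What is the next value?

Differences: -4.95 - -0.03 = -4.92
This is an arithmetic sequence with common difference d = -4.92.
Next term = -14.79 + -4.92 = -19.71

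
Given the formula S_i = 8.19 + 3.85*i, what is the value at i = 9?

S_9 = 8.19 + 3.85*9 = 8.19 + 34.65 = 42.84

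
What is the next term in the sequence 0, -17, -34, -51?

Differences: -17 - 0 = -17
This is an arithmetic sequence with common difference d = -17.
Next term = -51 + -17 = -68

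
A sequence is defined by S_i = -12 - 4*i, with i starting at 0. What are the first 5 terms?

This is an arithmetic sequence.
i=0: S_0 = -12 + -4*0 = -12
i=1: S_1 = -12 + -4*1 = -16
i=2: S_2 = -12 + -4*2 = -20
i=3: S_3 = -12 + -4*3 = -24
i=4: S_4 = -12 + -4*4 = -28
The first 5 terms are: [-12, -16, -20, -24, -28]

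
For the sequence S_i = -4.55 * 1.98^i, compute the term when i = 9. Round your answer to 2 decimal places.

S_9 = -4.55 * 1.98^9 ≈ -4.55 * 467.7208 ≈ -2128.13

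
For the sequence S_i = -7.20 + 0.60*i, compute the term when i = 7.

S_7 = -7.2 + 0.6*7 = -7.2 + 4.2 = -3.0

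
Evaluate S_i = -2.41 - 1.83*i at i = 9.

S_9 = -2.41 + -1.83*9 = -2.41 + -16.47 = -18.88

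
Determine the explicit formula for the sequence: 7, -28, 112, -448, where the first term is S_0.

Check ratios: -28 / 7 = -4.0
Common ratio r = -4.
First term a = 7.
Formula: S_i = 7 * (-4)^i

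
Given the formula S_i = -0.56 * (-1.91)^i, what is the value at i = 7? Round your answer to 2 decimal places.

S_7 = -0.56 * (-1.91)^7 ≈ -0.56 * -92.7328 ≈ 51.93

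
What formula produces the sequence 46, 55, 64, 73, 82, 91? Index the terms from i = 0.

Check differences: 55 - 46 = 9
64 - 55 = 9
Common difference d = 9.
First term a = 46.
Formula: S_i = 46 + 9*i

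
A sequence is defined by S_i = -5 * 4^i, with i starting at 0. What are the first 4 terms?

This is a geometric sequence.
i=0: S_0 = -5 * 4^0 = -5
i=1: S_1 = -5 * 4^1 = -20
i=2: S_2 = -5 * 4^2 = -80
i=3: S_3 = -5 * 4^3 = -320
The first 4 terms are: [-5, -20, -80, -320]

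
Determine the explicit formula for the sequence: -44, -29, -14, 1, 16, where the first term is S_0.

Check differences: -29 - -44 = 15
-14 - -29 = 15
Common difference d = 15.
First term a = -44.
Formula: S_i = -44 + 15*i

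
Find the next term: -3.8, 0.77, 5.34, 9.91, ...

Differences: 0.77 - -3.8 = 4.57
This is an arithmetic sequence with common difference d = 4.57.
Next term = 9.91 + 4.57 = 14.48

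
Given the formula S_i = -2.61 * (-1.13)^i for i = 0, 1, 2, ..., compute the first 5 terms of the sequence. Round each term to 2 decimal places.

This is a geometric sequence.
i=0: S_0 = -2.61 * (-1.13)^0 = -2.61
i=1: S_1 = -2.61 * (-1.13)^1 ≈ 2.95
i=2: S_2 = -2.61 * (-1.13)^2 ≈ -3.33
i=3: S_3 = -2.61 * (-1.13)^3 ≈ 3.77
i=4: S_4 = -2.61 * (-1.13)^4 ≈ -4.26
The first 5 terms are: [-2.61, 2.95, -3.33, 3.77, -4.26]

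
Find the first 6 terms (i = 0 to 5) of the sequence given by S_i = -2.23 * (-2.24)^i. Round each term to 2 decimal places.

This is a geometric sequence.
i=0: S_0 = -2.23 * (-2.24)^0 = -2.23
i=1: S_1 = -2.23 * (-2.24)^1 ≈ 5.0
i=2: S_2 = -2.23 * (-2.24)^2 ≈ -11.19
i=3: S_3 = -2.23 * (-2.24)^3 ≈ 25.06
i=4: S_4 = -2.23 * (-2.24)^4 ≈ -56.14
i=5: S_5 = -2.23 * (-2.24)^5 ≈ 125.76
The first 6 terms are: [-2.23, 5.0, -11.19, 25.06, -56.14, 125.76]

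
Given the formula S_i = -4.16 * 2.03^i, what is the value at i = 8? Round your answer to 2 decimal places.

S_8 = -4.16 * 2.03^8 ≈ -4.16 * 288.3821 ≈ -1199.67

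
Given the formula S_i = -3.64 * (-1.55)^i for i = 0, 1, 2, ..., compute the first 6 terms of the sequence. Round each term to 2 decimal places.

This is a geometric sequence.
i=0: S_0 = -3.64 * (-1.55)^0 = -3.64
i=1: S_1 = -3.64 * (-1.55)^1 ≈ 5.64
i=2: S_2 = -3.64 * (-1.55)^2 ≈ -8.75
i=3: S_3 = -3.64 * (-1.55)^3 ≈ 13.55
i=4: S_4 = -3.64 * (-1.55)^4 ≈ -21.01
i=5: S_5 = -3.64 * (-1.55)^5 ≈ 32.57
The first 6 terms are: [-3.64, 5.64, -8.75, 13.55, -21.01, 32.57]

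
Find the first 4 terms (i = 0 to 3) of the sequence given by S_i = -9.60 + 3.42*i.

This is an arithmetic sequence.
i=0: S_0 = -9.6 + 3.42*0 = -9.6
i=1: S_1 = -9.6 + 3.42*1 = -6.18
i=2: S_2 = -9.6 + 3.42*2 = -2.76
i=3: S_3 = -9.6 + 3.42*3 = 0.66
The first 4 terms are: [-9.6, -6.18, -2.76, 0.66]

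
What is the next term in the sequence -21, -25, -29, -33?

Differences: -25 - -21 = -4
This is an arithmetic sequence with common difference d = -4.
Next term = -33 + -4 = -37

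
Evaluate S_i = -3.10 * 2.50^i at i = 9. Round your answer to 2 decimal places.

S_9 = -3.1 * 2.5^9 ≈ -3.1 * 3814.6973 ≈ -11825.56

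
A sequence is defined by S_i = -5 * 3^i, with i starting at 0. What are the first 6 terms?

This is a geometric sequence.
i=0: S_0 = -5 * 3^0 = -5
i=1: S_1 = -5 * 3^1 = -15
i=2: S_2 = -5 * 3^2 = -45
i=3: S_3 = -5 * 3^3 = -135
i=4: S_4 = -5 * 3^4 = -405
i=5: S_5 = -5 * 3^5 = -1215
The first 6 terms are: [-5, -15, -45, -135, -405, -1215]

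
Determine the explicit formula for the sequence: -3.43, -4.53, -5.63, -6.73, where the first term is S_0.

Check differences: -4.53 - -3.43 = -1.1
-5.63 - -4.53 = -1.1
Common difference d = -1.1.
First term a = -3.43.
Formula: S_i = -3.43 - 1.10*i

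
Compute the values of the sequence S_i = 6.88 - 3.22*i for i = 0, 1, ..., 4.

This is an arithmetic sequence.
i=0: S_0 = 6.88 + -3.22*0 = 6.88
i=1: S_1 = 6.88 + -3.22*1 = 3.66
i=2: S_2 = 6.88 + -3.22*2 = 0.44
i=3: S_3 = 6.88 + -3.22*3 = -2.78
i=4: S_4 = 6.88 + -3.22*4 = -6.0
The first 5 terms are: [6.88, 3.66, 0.44, -2.78, -6.0]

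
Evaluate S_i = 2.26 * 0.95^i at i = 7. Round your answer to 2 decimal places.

S_7 = 2.26 * 0.95^7 ≈ 2.26 * 0.6983 ≈ 1.58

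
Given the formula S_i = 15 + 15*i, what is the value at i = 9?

S_9 = 15 + 15*9 = 15 + 135 = 150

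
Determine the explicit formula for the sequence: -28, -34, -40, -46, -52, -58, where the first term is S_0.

Check differences: -34 - -28 = -6
-40 - -34 = -6
Common difference d = -6.
First term a = -28.
Formula: S_i = -28 - 6*i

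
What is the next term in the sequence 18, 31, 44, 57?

Differences: 31 - 18 = 13
This is an arithmetic sequence with common difference d = 13.
Next term = 57 + 13 = 70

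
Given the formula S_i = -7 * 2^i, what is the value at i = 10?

S_10 = -7 * 2^10 = -7 * 1024 = -7168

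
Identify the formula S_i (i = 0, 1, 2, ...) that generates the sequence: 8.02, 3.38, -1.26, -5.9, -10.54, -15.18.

Check differences: 3.38 - 8.02 = -4.64
-1.26 - 3.38 = -4.64
Common difference d = -4.64.
First term a = 8.02.
Formula: S_i = 8.02 - 4.64*i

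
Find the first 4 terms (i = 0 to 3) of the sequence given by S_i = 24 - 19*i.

This is an arithmetic sequence.
i=0: S_0 = 24 + -19*0 = 24
i=1: S_1 = 24 + -19*1 = 5
i=2: S_2 = 24 + -19*2 = -14
i=3: S_3 = 24 + -19*3 = -33
The first 4 terms are: [24, 5, -14, -33]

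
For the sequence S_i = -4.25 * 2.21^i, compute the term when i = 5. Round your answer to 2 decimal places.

S_5 = -4.25 * 2.21^5 ≈ -4.25 * 52.7183 ≈ -224.05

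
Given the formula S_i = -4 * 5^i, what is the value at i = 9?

S_9 = -4 * 5^9 = -4 * 1953125 = -7812500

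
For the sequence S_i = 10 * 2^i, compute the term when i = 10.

S_10 = 10 * 2^10 = 10 * 1024 = 10240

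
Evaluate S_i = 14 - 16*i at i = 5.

S_5 = 14 + -16*5 = 14 + -80 = -66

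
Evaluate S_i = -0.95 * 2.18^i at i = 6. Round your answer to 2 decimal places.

S_6 = -0.95 * 2.18^6 ≈ -0.95 * 107.3344 ≈ -101.97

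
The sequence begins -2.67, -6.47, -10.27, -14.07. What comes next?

Differences: -6.47 - -2.67 = -3.8
This is an arithmetic sequence with common difference d = -3.8.
Next term = -14.07 + -3.8 = -17.87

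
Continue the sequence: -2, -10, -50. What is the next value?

Ratios: -10 / -2 = 5.0
This is a geometric sequence with common ratio r = 5.
Next term = -50 * 5 = -250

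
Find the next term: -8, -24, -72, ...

Ratios: -24 / -8 = 3.0
This is a geometric sequence with common ratio r = 3.
Next term = -72 * 3 = -216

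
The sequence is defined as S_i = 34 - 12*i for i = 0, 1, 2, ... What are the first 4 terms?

This is an arithmetic sequence.
i=0: S_0 = 34 + -12*0 = 34
i=1: S_1 = 34 + -12*1 = 22
i=2: S_2 = 34 + -12*2 = 10
i=3: S_3 = 34 + -12*3 = -2
The first 4 terms are: [34, 22, 10, -2]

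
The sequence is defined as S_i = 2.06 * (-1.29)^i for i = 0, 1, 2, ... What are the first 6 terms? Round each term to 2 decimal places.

This is a geometric sequence.
i=0: S_0 = 2.06 * (-1.29)^0 = 2.06
i=1: S_1 = 2.06 * (-1.29)^1 ≈ -2.66
i=2: S_2 = 2.06 * (-1.29)^2 ≈ 3.43
i=3: S_3 = 2.06 * (-1.29)^3 ≈ -4.42
i=4: S_4 = 2.06 * (-1.29)^4 ≈ 5.7
i=5: S_5 = 2.06 * (-1.29)^5 ≈ -7.36
The first 6 terms are: [2.06, -2.66, 3.43, -4.42, 5.7, -7.36]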